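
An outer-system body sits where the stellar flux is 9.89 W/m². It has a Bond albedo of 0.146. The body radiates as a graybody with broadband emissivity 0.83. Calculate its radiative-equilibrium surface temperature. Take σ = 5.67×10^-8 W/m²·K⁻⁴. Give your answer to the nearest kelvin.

Averaging over the sphere, the absorbed flux is S(1−α)/4 = 2.112 W/m².
Radiative balance εσT⁴ = 2.112 gives T = [2.112/(0.83·σ)]^(1/4) = 81.84 K.

82 kelvin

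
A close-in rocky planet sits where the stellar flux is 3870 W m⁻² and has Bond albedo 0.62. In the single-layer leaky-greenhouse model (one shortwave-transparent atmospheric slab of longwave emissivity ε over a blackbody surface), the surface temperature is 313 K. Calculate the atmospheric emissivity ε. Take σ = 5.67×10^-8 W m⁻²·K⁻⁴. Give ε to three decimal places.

First, T_e = [3870·(1−0.62)/(4σ)]^(1/4) = 283.8 K.
T_s⁴ = T_e⁴·2/(2−ε) → ε = 2 − 2(T_e/T_s)⁴ = 2 − 2·(283.8/313)⁴ = 0.6488.

0.649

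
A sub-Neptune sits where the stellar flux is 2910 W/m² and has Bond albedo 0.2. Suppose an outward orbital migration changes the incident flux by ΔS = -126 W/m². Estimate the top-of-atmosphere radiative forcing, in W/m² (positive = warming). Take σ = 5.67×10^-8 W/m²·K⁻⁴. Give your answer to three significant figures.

Only a fraction (1−α) is absorbed and it's spread over 4πR², so ΔF = (1−α)ΔS/4 = -25.20 W/m².

-25.2 W/m²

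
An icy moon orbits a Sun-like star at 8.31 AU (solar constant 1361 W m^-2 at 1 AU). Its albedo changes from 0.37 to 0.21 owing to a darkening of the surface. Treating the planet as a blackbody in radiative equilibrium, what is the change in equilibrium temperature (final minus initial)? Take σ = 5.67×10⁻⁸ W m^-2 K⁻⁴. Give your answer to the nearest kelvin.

5 K

Flux at the orbit: S = 1361/(8.31)² = 19.71 W m^-2.
Initial: T₁ = [S(1−0.37)/(4σ)]^(1/4) = 86.02 K.
After:  T₂ = [19.71·0.79/(4σ)]^(1/4) = 91.02 K.
Change: 91.02 − 86.02 = 5.007 K.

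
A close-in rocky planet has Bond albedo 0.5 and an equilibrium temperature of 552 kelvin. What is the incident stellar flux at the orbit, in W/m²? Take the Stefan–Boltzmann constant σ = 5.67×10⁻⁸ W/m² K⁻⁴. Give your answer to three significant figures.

42100 W/m²

Invert the energy balance for S: S = 4σT⁴/(1−α).
σT⁴ = 5.67×10⁻⁸·(552)⁴ = 5264 W/m².
S = 4·5264/0.5 = 42110 W/m².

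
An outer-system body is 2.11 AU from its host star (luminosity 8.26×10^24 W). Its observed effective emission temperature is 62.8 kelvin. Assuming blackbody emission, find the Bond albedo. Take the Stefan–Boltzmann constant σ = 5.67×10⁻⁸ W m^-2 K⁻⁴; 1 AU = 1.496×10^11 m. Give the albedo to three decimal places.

0.465

d = 2.11 × 1.496×10^11 m = 3.157×10^11 m.
Spreading L over a sphere of radius d: S = 8.26×10^24/(4π·3.16×10^11²) = 6.597 W m^-2.
From σT⁴ = S(1−α)/4 we invert for α: 1−α = 4σT⁴/S.
4σT⁴ = 4·5.67×10⁻⁸·(62.8)⁴ = 3.528 W m^-2.
Hence α = 1 − 3.528/6.597 = 0.4653.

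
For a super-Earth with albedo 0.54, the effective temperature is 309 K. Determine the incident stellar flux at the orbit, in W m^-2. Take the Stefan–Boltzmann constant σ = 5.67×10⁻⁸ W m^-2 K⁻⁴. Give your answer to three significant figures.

4490 W m^-2

Invert the energy balance for S: S = 4σT⁴/(1−α).
σT⁴ = 5.67×10⁻⁸·(309)⁴ = 516.9 W m^-2.
So S = 4×516.9/(1−0.54) = 4495 W m^-2.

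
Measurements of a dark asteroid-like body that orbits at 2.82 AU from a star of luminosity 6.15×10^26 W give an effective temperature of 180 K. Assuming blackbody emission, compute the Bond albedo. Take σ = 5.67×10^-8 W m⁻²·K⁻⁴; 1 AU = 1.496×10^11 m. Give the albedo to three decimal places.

d = 2.82 × 1.496×10^11 m = 4.219×10^11 m.
Flux at the orbit: S = L/(4πd²) = 6.15×10^26/(4π·(4.22×10^11)²) = 275.0 W m⁻².
Energy balance: S(1−α)/4 = σT⁴, so 1−α = 4σT⁴/S.
4σT⁴ = 4·5.67×10⁻⁸·(180)⁴ = 238.1 W m⁻².
Hence α = 1 − 238.1/275.0 = 0.1342.

0.134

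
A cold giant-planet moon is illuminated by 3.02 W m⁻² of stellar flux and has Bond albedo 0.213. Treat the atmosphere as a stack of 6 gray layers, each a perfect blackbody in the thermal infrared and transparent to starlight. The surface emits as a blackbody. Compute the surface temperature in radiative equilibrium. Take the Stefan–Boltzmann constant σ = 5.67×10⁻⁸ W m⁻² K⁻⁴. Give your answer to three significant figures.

Top-of-atmosphere balance: σT_e⁴ = S(1−α)/4 = 0.5942 W m⁻² → T_e = 56.90 K.
For an N-layer opaque stack, T_s⁴ = (N+1)T_e⁴, hence T_s = (7)^(1/4)×56.90 K = 92.55 K.

92.5 K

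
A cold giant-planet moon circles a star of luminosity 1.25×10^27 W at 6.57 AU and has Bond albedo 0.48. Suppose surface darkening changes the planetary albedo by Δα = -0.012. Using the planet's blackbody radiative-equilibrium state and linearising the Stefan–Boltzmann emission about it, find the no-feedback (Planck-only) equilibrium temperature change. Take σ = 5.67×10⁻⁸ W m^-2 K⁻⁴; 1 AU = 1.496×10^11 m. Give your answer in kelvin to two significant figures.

d = 6.57 × 1.496×10^11 m = 9.829×10^11 m.
S = L/(4πd²) = 103.0 W m^-2.
Reference equilibrium: T_e = [S(1−α)/(4σ)]^(1/4) = 124.0 K.
ΔF = −(S/4)Δα = −(103.0/4)×(-0.012) = 0.3089 W m^-2.
Linearising σT⁴ gives d(σT⁴)/dT = 4σT_e³ = 0.4320 W m^-2 per K.
ΔT₀ = ΔF/λ_P = 0.3089/0.4320 = 0.715 K.

0.72 K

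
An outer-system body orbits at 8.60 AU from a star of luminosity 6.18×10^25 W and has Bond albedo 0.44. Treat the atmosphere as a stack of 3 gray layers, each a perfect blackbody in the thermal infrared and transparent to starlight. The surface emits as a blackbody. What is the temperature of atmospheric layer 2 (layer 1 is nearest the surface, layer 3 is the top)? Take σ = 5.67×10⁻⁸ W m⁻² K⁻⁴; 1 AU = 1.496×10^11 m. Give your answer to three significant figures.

d = 8.60 × 1.496×10^11 m = 1.287×10^12 m.
S = L/(4πd²) = 2.971 W m⁻².
OLR = S(1−α)/4 = 0.4160 W m⁻²; the top layer radiates at T_e = 52.04 K.
In the N-layer model, layer k (counted from the surface) has T_k = (N+1−k)^(1/4)·T_e.
With k = 2: T_2 = (3+1−2)^¼·52.04 K = 61.89 K.

61.9 K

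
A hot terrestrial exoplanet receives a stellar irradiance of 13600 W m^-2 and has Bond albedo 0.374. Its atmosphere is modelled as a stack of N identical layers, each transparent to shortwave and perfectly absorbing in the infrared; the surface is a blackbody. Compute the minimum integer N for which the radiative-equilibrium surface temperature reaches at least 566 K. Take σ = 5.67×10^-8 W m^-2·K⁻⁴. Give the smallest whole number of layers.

The effective emission temperature is T_e = [S(1−α)/(4σ)]^¼ = 440.2 K.
T_s = (N+1)^(1/4)·T_e ≥ 566 K requires N+1 ≥ (T_s/T_e)⁴ = (566/440.2)⁴ = 2.734.
The minimum whole number is N = 2.

2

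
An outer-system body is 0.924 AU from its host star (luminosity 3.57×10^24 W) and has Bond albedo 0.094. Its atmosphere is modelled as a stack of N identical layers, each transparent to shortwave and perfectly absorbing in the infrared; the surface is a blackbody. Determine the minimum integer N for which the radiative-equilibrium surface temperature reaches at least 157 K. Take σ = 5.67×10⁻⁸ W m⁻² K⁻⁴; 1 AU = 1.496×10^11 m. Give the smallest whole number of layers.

Orbital distance: d = 0.924 AU = 1.382×10^11 m.
Flux at the orbit: S = L/(4πd²) = 3.57×10^24/(4π·(1.38×10^11)²) = 14.87 W m⁻².
Top-of-atmosphere balance: σT_e⁴ = S(1−α)/4 = 3.368 W m⁻² → T_e = 87.79 K.
T_s = (N+1)^(1/4)·T_e ≥ 157 K requires N+1 ≥ (T_s/T_e)⁴ = (157/87.79)⁴ = 10.230.
So N ≥ 9.230; the smallest integer is N = 10.

10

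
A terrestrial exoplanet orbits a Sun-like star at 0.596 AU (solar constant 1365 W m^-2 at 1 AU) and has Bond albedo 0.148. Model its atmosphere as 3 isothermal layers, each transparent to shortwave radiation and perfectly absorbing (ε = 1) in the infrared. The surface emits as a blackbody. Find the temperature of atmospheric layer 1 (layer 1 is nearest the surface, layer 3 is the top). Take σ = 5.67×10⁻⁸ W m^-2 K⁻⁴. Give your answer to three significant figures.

Irradiance scales as 1/d², so S = 1365 W m^-2 × (1/0.596)² = 3843 W m^-2.
OLR = S(1−α)/4 = 818.5 W m^-2; the top layer radiates at T_e = 346.6 K.
Each opaque layer satisfies 2T_j⁴ = T_{j−1}⁴ + T_{j+1}⁴, giving T_k⁴ = (N+1−k)T_e⁴.
With k = 1: T_1 = (3+1−1)^¼·346.6 K = 456.2 K.

456 K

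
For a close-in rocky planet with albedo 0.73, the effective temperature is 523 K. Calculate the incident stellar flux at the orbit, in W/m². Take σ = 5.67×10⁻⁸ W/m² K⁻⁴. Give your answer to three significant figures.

62800 W/m²

Invert the energy balance for S: S = 4σT⁴/(1−α).
The emitted flux is σT⁴ = 4242 W/m².
S = 4·4242/0.27 = 62850 W/m².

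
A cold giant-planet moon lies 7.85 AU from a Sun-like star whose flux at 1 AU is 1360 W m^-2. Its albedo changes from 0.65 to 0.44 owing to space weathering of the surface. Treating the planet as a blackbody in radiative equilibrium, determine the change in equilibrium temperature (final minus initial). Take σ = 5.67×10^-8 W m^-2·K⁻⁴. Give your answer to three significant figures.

9.52 kelvin

Irradiance scales as 1/d², so S = 1360 W m^-2 × (1/7.85)² = 22.07 W m^-2.
Initial: T₁ = [S(1−0.65)/(4σ)]^(1/4) = 76.39 K.
After:  T₂ = [22.07·0.56/(4σ)]^(1/4) = 85.92 K.
ΔT = T₂ − T₁ = 9.525 K.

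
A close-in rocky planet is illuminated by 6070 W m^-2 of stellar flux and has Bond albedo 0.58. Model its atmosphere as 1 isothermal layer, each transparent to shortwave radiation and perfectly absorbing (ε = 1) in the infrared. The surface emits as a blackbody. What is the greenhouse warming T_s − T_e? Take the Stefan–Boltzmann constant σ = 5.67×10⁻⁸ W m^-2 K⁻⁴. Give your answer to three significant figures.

61.6 kelvin

Top-of-atmosphere balance: σT_e⁴ = S(1−α)/4 = 637.4 W m^-2 → T_e = 325.6 K.
Surface: T_s = (2)^¼·T_e = 387.2 K.
Warming: T_s − T_e = 61.61 K.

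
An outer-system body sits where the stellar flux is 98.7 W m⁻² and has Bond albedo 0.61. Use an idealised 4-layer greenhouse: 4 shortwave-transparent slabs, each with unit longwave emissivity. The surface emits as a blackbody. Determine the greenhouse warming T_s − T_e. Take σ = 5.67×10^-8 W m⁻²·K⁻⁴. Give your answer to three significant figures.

The effective emission temperature is T_e = [S(1−α)/(4σ)]^¼ = 114.1 K.
Surface: T_s = (5)^¼·T_e = 170.7 K.
So the greenhouse effect raises the surface by 170.7 − 114.1 = 56.54 K.

56.5 K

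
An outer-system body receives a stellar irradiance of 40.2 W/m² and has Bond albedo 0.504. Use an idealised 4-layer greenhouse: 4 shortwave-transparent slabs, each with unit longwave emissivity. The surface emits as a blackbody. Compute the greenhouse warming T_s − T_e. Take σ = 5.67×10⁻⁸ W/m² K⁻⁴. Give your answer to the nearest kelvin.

The effective emission temperature is T_e = [S(1−α)/(4σ)]^¼ = 96.83 K.
Surface: T_s = (5)^¼·T_e = 144.8 K.
Warming: T_s − T_e = 47.97 K.

48 K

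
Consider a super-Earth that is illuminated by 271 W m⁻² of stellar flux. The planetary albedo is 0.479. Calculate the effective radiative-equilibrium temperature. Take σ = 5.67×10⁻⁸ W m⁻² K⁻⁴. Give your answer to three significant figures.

158 K

Absorbed flux (global mean): S(1−α)/4 = 271.0·0.521/4 = 35.30 W m⁻².
Balancing against σT⁴: T = (35.30/5.67×10⁻⁸)^(1/4) = 158.0 K.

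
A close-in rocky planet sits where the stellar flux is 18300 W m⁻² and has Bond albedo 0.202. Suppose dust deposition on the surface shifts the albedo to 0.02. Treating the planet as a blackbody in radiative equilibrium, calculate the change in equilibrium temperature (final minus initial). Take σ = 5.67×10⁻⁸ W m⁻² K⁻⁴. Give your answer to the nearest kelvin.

Before: T₁ = [18300·0.798/(4σ)]^(1/4) = 503.7 K.
With α = 0.02, T₂ = 530.3 K.
Change: 530.3 − 503.7 = 26.55 K.

27 kelvin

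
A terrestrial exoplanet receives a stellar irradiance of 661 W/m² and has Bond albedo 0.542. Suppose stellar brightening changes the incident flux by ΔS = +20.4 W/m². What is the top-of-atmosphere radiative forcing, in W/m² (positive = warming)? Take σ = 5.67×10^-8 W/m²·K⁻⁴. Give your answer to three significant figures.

2.34 W/m²

TOA radiative forcing: ΔF = (1−α)ΔS/4 = 0.458·(+20.4)/4 = 2.336 W/m².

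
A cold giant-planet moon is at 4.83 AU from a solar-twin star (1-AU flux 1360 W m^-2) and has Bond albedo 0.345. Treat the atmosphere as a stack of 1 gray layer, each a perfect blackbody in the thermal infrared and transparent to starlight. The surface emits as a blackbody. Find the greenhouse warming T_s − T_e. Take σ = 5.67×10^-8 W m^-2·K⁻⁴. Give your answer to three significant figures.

Irradiance scales as 1/d², so S = 1360 W m^-2 × (1/4.83)² = 58.30 W m^-2.
The effective emission temperature is T_e = [S(1−α)/(4σ)]^¼ = 113.9 K.
Surface: T_s = (2)^¼·T_e = 135.5 K.
So the greenhouse effect raises the surface by 135.5 − 113.9 = 21.55 K.

21.6 K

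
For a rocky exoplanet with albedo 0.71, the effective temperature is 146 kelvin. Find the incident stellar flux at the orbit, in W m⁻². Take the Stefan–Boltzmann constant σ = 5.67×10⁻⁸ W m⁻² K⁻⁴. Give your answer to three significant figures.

From S(1−α)/4 = σT⁴: S = 4σT⁴/(1−α).
The emitted flux is σT⁴ = 25.76 W m⁻².
So S = 4×25.76/(1−0.71) = 355.4 W m⁻².

355 W m⁻²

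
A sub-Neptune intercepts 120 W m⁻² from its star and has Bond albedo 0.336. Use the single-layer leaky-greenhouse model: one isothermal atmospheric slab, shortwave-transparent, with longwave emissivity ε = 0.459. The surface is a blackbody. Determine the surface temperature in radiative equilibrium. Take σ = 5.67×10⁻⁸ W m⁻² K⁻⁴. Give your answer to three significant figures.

146 K

Effective emission temperature (TOA balance): σT_e⁴ = S(1−α)/4 = 19.92 W m⁻² → T_e = 136.9 K.
Surface balance with a leaky layer gives σT_s⁴ = σT_e⁴·2/(2−ε), so T_s = T_e·[2/(2−0.459)]^(1/4) = 146.1 K.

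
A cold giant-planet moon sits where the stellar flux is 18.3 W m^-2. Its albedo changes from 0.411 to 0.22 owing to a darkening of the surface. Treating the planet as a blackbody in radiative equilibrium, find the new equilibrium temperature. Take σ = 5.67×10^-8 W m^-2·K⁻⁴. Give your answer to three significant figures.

New equilibrium: T₂ = [(1−0.22)·18.30/(4σ)]^(1/4) = 89.07 K.

89.1 kelvin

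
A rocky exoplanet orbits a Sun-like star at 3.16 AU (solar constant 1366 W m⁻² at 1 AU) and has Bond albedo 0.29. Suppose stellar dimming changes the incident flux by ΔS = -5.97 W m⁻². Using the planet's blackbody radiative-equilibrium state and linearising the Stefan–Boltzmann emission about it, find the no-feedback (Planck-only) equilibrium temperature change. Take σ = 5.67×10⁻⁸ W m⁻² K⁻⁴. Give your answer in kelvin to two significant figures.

Irradiance scales as 1/d², so S = 1366 W m⁻² × (1/3.16)² = 136.8 W m⁻².
Unperturbed T_e = [136.8·(1−0.29)/(4σ)]^¼ = 143.9 K.
TOA radiative forcing: ΔF = (1−α)ΔS/4 = 0.71·(-5.97)/4 = -1.060 W m⁻².
Planck response: λ_P = 4σT_e³ = 4·5.67×10⁻⁸·(143.9)³ = 0.6752 W m⁻²/K.
So ΔT₀ = -1.060/0.6752 = -1.57 K.

-1.6 K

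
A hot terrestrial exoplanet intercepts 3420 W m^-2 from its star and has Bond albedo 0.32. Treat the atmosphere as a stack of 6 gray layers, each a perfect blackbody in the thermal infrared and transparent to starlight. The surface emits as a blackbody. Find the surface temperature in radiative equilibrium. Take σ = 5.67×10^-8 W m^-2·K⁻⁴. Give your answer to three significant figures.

The effective emission temperature is T_e = [S(1−α)/(4σ)]^¼ = 318.2 K.
With N = 6 opaque layers, T_s = (N+1)^(1/4)·T_e = 7^(1/4)·318.2 = 517.6 K.

518 kelvin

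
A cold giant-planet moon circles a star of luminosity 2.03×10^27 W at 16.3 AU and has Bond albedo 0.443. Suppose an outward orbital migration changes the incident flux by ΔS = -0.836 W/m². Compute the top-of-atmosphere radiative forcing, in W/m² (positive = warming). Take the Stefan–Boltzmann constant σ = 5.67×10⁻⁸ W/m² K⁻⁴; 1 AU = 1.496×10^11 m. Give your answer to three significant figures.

-0.116 W/m²

d = 16.3 × 1.496×10^11 m = 2.438×10^12 m.
S = L/(4πd²) = 27.17 W/m².
TOA radiative forcing: ΔF = (1−α)ΔS/4 = 0.557·(-0.836)/4 = -0.1164 W/m².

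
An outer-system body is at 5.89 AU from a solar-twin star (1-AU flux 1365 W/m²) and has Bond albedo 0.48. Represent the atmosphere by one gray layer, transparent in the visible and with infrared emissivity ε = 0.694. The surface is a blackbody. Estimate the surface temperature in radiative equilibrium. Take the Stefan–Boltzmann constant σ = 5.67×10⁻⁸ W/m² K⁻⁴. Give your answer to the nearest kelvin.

108 K

By the inverse-square law, S = 1365/5.89² = 39.35 W/m².
The planet radiates to space at T_e = [S(1−α)/(4σ)]^(1/4) = 97.46 K.
For a single slab of emissivity ε, T_s⁴ = 2T_e⁴/(2−ε); thus T_s = 97.46·(1.531)^(1/4) = 108.4 K.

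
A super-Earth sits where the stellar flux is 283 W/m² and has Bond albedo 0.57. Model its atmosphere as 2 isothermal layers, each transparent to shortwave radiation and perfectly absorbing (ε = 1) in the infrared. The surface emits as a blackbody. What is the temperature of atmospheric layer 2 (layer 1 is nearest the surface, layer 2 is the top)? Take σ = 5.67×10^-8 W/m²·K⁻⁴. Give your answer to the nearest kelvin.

152 kelvin

The effective emission temperature is T_e = [S(1−α)/(4σ)]^¼ = 152.2 K.
The net upward flux σT_e⁴ is constant between every pair of levels, so T_k⁴ = (N+1−k)T_e⁴.
With k = 2: T_2 = (2+1−2)^¼·152.2 K = 152.2 K.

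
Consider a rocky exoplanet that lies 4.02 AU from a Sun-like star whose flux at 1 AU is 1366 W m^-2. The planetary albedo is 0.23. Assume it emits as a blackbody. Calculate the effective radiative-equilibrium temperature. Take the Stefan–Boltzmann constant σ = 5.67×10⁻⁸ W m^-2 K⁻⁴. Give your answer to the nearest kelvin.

Irradiance scales as 1/d², so S = 1366 W m^-2 × (1/4.02)² = 84.53 W m^-2.
Averaging over the sphere, the absorbed flux is S(1−α)/4 = 16.27 W m^-2.
Balancing against σT⁴: T = (16.27/5.67×10⁻⁸)^(1/4) = 130.2 K.

130 K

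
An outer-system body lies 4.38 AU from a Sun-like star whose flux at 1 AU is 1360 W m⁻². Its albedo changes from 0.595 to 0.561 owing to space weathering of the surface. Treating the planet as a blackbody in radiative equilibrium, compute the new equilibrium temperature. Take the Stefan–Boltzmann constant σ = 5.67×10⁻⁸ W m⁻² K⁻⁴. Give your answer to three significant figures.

Irradiance scales as 1/d², so S = 1360 W m⁻² × (1/4.38)² = 70.89 W m⁻².
New equilibrium: T₂ = [(1−0.561)·70.89/(4σ)]^(1/4) = 108.2 K.

108 kelvin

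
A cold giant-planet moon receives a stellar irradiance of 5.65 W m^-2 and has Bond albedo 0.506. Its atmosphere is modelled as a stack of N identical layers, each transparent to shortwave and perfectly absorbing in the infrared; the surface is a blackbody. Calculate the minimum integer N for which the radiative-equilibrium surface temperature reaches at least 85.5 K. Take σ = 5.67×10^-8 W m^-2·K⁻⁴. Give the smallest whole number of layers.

Top-of-atmosphere balance: σT_e⁴ = S(1−α)/4 = 0.6978 W m^-2 → T_e = 59.23 K.
Need (N+1)T_e⁴ ≥ T_s⁴, i.e. N+1 ≥ (85.5/59.23)⁴ = 4.342.
Rounding up, N = 4.

4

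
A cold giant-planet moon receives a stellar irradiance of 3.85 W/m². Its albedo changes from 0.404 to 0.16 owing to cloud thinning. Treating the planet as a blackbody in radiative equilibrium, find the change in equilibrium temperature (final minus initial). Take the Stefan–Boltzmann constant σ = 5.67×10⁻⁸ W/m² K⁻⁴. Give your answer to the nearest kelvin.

5 kelvin

Before: T₁ = [3.850·0.596/(4σ)]^(1/4) = 56.40 K.
After:  T₂ = [3.850·0.84/(4σ)]^(1/4) = 61.45 K.
Change: 61.45 − 56.40 = 5.052 K.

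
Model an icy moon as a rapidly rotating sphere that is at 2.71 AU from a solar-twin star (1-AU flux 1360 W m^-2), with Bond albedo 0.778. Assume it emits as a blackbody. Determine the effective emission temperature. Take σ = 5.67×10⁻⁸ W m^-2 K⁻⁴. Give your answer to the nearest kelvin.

116 kelvin

By the inverse-square law, S = 1360/2.71² = 185.2 W m^-2.
Absorbed flux (global mean): S(1−α)/4 = 185.2·0.222/4 = 10.28 W m^-2.
In equilibrium σT⁴ equals this, so T = 116.0 K.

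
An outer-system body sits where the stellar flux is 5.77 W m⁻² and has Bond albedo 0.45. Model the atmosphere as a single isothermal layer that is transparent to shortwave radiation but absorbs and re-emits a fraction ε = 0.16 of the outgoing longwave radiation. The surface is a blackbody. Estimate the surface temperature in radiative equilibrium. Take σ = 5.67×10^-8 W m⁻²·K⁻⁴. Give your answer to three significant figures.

62.4 K

The planet radiates to space at T_e = [S(1−α)/(4σ)]^(1/4) = 61.16 K.
The surface balance (absorbed SW + ε·downward IR = σT_s⁴) with T_a⁴ = T_s⁴/2 reduces to T_s = T_e·[2/(2−ε)]^¼ = 62.45 K.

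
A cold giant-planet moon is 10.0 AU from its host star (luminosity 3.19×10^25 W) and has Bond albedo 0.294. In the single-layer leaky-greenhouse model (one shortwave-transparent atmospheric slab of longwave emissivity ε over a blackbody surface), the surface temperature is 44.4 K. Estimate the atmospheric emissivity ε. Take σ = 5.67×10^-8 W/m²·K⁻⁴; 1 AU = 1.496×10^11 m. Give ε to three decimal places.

0.183

d = 10.0 × 1.496×10^11 m = 1.496×10^12 m.
Spreading L over a sphere of radius d: S = 3.19×10^25/(4π·1.50×10^12²) = 1.134 W/m².
First, T_e = [1.134·(1−0.294)/(4σ)]^(1/4) = 43.35 K.
Since (2−ε)/2 = (T_e/T_s)⁴ = 0.9085, ε = 0.1829.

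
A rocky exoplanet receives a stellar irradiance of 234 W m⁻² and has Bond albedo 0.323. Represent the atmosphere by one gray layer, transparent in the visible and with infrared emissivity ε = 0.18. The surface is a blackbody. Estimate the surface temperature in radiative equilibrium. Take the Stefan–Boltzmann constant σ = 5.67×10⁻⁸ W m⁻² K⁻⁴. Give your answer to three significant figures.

The planet radiates to space at T_e = [S(1−α)/(4σ)]^(1/4) = 162.6 K.
For a single slab of emissivity ε, T_s⁴ = 2T_e⁴/(2−ε); thus T_s = 162.6·(1.099)^(1/4) = 166.4 K.

166 K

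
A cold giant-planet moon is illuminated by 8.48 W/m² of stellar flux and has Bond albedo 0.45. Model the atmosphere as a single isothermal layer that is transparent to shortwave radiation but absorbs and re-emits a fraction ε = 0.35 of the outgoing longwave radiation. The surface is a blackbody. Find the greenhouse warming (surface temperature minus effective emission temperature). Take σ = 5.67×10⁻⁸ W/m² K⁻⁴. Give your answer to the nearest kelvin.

3 K

At the top of the atmosphere, σT_e⁴ = S(1−α)/4 = 1.166 W/m², giving T_e = 67.34 K.
For a single slab of emissivity ε, T_s⁴ = 2T_e⁴/(2−ε); thus T_s = 67.34·(1.212)^(1/4) = 70.66 K.
Greenhouse warming: T_s − T_e = 3.318 K.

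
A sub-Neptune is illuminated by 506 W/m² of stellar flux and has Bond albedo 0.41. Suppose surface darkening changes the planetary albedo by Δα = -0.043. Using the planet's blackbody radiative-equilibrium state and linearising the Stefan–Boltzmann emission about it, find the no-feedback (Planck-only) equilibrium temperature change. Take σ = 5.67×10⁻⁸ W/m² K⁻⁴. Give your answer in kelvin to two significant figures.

3.5 K

The baseline emission temperature is T_e = 190.5 K.
TOA radiative forcing: ΔF = −S·Δα/4 = −506.0·(-0.043)/4 = 5.439 W/m².
Linearising σT⁴ gives d(σT⁴)/dT = 4σT_e³ = 1.567 W/m² per K.
ΔT₀ = ΔF/λ_P = 5.439/1.567 = 3.47 K.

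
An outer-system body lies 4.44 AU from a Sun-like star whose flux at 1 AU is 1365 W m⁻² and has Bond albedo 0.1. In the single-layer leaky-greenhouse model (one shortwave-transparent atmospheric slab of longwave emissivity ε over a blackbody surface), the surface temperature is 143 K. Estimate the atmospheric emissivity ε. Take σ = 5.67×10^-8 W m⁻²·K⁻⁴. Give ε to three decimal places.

By the inverse-square law, S = 1365/4.44² = 69.24 W m⁻².
Effective temperature: T_e = [S(1−α)/(4σ)]^(1/4) = 128.7 K.
Since (2−ε)/2 = (T_e/T_s)⁴ = 0.6571, ε = 0.6858.

0.686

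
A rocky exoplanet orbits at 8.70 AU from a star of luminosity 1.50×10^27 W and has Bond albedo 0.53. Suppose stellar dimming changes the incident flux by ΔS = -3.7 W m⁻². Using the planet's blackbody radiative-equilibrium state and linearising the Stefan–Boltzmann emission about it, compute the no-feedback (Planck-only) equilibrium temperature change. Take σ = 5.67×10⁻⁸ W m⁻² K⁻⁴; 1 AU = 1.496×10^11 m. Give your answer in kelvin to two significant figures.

Orbital distance: d = 8.70 AU = 1.302×10^12 m.
Spreading L over a sphere of radius d: S = 1.50×10^27/(4π·1.30×10^12²) = 70.47 W m⁻².
The baseline emission temperature is T_e = 109.9 K.
TOA radiative forcing: ΔF = (1−α)ΔS/4 = 0.47·(-3.7)/4 = -0.4347 W m⁻².
Planck response: λ_P = 4σT_e³ = 4·5.67×10⁻⁸·(109.9)³ = 0.3013 W m⁻²/K.
ΔT₀ = ΔF/λ_P = -0.4347/0.3013 = -1.44 K.

-1.4 K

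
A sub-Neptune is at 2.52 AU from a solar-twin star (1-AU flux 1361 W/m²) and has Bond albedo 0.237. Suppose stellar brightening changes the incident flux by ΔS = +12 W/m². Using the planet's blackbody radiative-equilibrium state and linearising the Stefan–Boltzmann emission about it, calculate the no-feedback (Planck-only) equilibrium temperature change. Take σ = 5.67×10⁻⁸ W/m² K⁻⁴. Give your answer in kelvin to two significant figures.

By the inverse-square law, S = 1361/2.52² = 214.3 W/m².
Unperturbed T_e = [214.3·(1−0.237)/(4σ)]^¼ = 163.9 K.
TOA radiative forcing: ΔF = (1−α)ΔS/4 = 0.763·(+12)/4 = 2.289 W/m².
Planck response: λ_P = 4σT_e³ = 4·5.67×10⁻⁸·(163.9)³ = 0.9979 W/m²/K.
Hence the no-feedback warming is ΔF/(4σT_e³) = 2.29 K.

2.3 K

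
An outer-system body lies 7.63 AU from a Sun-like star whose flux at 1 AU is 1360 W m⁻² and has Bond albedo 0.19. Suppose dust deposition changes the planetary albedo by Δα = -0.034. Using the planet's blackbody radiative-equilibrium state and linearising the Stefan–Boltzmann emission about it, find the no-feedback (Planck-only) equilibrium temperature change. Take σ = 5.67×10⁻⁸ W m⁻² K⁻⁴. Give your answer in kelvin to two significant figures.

Irradiance scales as 1/d², so S = 1360 W m⁻² × (1/7.63)² = 23.36 W m⁻².
Reference equilibrium: T_e = [S(1−α)/(4σ)]^(1/4) = 95.57 K.
ΔF = −(S/4)Δα = −(23.36/4)×(-0.034) = 0.1986 W m⁻².
Linearising σT⁴ gives d(σT⁴)/dT = 4σT_e³ = 0.1980 W m⁻² per K.
Hence the no-feedback warming is ΔF/(4σT_e³) = 1.00 K.

1.0 K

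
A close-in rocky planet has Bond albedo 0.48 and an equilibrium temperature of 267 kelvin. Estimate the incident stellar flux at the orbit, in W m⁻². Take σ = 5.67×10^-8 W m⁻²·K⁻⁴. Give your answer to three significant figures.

From S(1−α)/4 = σT⁴: S = 4σT⁴/(1−α).
The emitted flux is σT⁴ = 288.2 W m⁻².
So S = 4×288.2/(1−0.48) = 2217 W m⁻².

2220 W m⁻²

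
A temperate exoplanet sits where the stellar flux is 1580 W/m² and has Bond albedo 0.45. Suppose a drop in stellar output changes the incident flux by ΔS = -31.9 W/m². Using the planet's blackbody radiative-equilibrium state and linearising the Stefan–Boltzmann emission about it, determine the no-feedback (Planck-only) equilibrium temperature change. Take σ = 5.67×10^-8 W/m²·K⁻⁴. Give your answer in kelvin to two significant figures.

Unperturbed T_e = [1580·(1−0.45)/(4σ)]^¼ = 248.8 K.
ΔF = Δ[S(1−α)]/4 = (1−0.45)·-31.9/4 = -4.386 W/m².
Planck response: λ_P = 4σT_e³ = 4·5.67×10⁻⁸·(248.8)³ = 3.493 W/m²/K.
Hence the no-feedback warming is ΔF/(4σT_e³) = -1.26 K.

-1.3 kelvin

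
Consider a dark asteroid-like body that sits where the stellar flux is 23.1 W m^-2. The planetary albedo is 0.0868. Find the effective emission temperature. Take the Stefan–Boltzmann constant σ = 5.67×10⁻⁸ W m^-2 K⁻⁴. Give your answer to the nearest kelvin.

Averaging over the sphere, the absorbed flux is S(1−α)/4 = 5.274 W m^-2.
Set σT⁴ = 5.274 → T = (5.274/σ)^(1/4) = 98.21 K.

98 K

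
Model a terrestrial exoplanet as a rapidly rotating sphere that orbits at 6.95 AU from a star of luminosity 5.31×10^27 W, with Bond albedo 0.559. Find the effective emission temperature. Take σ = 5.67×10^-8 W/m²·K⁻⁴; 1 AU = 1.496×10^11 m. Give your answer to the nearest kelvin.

166 kelvin

d = 6.95 × 1.496×10^11 m = 1.040×10^12 m.
Flux at the orbit: S = L/(4πd²) = 5.31×10^27/(4π·(1.04×10^12)²) = 390.9 W/m².
The planet absorbs (1−α)S over its disc πR² and re-emits over 4πR², so the mean absorbed flux is (1−0.559)·390.9/4 = 43.10 W/m².
Set σT⁴ = 43.10 → T = (43.10/σ)^(1/4) = 166.0 K.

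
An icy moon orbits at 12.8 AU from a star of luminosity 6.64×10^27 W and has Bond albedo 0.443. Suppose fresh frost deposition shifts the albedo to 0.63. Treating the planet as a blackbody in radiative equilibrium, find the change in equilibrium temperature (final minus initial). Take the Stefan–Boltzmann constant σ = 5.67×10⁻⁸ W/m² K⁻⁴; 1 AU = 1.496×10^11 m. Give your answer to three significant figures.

Orbital distance: d = 12.8 AU = 1.915×10^12 m.
Spreading L over a sphere of radius d: S = 6.64×10^27/(4π·1.91×10^12²) = 144.1 W/m².
Before: T₁ = [144.1·0.557/(4σ)]^(1/4) = 137.2 K.
Final:   T₂ = [S(1−0.63)/(4σ)]^(1/4) = 123.8 K.
ΔT = T₂ − T₁ = -13.33 K.

-13.3 K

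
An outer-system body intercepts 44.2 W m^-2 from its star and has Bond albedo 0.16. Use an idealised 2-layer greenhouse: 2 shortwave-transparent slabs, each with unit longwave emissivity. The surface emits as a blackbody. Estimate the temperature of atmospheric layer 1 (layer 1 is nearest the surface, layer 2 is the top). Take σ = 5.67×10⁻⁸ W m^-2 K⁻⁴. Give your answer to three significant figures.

OLR = S(1−α)/4 = 9.282 W m^-2; the top layer radiates at T_e = 113.1 K.
Each opaque layer satisfies 2T_j⁴ = T_{j−1}⁴ + T_{j+1}⁴, giving T_k⁴ = (N+1−k)T_e⁴.
With k = 1: T_1 = (2+1−1)^¼·113.1 K = 134.5 K.

135 K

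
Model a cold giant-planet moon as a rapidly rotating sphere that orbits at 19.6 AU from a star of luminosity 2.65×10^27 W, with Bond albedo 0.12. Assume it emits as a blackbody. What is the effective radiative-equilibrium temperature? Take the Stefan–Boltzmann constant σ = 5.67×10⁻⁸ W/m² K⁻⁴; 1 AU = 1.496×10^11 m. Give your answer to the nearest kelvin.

Orbital distance: d = 19.6 AU = 2.932×10^12 m.
Flux at the orbit: S = L/(4πd²) = 2.65×10^27/(4π·(2.93×10^12)²) = 24.53 W/m².
The planet absorbs (1−α)S over its disc πR² and re-emits over 4πR², so the mean absorbed flux is (1−0.12)·24.53/4 = 5.396 W/m².
In equilibrium σT⁴ equals this, so T = 98.77 K.

99 K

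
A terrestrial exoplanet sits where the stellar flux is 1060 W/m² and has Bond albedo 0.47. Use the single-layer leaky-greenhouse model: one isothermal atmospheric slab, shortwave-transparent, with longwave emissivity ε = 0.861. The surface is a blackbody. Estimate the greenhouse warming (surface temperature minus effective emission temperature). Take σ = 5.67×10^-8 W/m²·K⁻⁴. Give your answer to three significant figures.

At the top of the atmosphere, σT_e⁴ = S(1−α)/4 = 140.5 W/m², giving T_e = 223.1 K.
Surface balance with a leaky layer gives σT_s⁴ = σT_e⁴·2/(2−ε), so T_s = T_e·[2/(2−0.861)]^(1/4) = 256.8 K.
Greenhouse warming: T_s − T_e = 33.72 K.

33.7 K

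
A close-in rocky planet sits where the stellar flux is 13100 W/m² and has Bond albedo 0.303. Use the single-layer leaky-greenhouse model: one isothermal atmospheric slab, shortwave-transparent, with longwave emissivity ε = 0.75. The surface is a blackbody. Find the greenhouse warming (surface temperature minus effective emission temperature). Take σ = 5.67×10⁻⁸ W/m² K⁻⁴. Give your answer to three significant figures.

The planet radiates to space at T_e = [S(1−α)/(4σ)]^(1/4) = 447.9 K.
For a single slab of emissivity ε, T_s⁴ = 2T_e⁴/(2−ε); thus T_s = 447.9·(1.6)^(1/4) = 503.8 K.
T_s − T_e = 503.8 − 447.9 = 55.85 K.

55.8 K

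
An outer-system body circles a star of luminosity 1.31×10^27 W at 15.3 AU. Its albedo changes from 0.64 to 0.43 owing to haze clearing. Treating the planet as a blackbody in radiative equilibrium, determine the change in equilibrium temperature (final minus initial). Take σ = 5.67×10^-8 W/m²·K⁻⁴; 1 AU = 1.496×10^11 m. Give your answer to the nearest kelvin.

9 K

Orbital distance: d = 15.3 AU = 2.289×10^12 m.
S = L/(4πd²) = 19.90 W/m².
With α = 0.64, T₁ = 74.97 K.
Final:   T₂ = [S(1−0.43)/(4σ)]^(1/4) = 84.09 K.
ΔT = T₂ − T₁ = 9.127 K.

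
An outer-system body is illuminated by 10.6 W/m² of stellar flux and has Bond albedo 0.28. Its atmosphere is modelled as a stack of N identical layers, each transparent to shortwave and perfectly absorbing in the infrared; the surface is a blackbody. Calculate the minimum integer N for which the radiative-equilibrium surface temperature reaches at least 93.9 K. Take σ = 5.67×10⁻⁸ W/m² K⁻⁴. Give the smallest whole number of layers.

2

Top-of-atmosphere balance: σT_e⁴ = S(1−α)/4 = 1.908 W/m² → T_e = 76.16 K.
Since T_s⁴ = (N+1)T_e⁴, we need N ≥ (T_s/T_e)⁴ − 1 = 1.310.
The minimum whole number is N = 2.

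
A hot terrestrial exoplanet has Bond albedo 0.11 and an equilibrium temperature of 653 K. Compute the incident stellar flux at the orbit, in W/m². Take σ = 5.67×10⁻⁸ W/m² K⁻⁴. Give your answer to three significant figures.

46300 W/m²

Invert the energy balance for S: S = 4σT⁴/(1−α).
The emitted flux is σT⁴ = 10310 W/m².
S = 4·10310/0.89 = 46330 W/m².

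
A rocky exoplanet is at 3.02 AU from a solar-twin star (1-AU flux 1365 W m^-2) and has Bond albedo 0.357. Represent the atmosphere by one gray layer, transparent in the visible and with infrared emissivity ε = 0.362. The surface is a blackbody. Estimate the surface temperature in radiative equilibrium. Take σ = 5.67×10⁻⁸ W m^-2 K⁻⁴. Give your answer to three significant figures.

151 K

Irradiance scales as 1/d², so S = 1365 W m^-2 × (1/3.02)² = 149.7 W m^-2.
Effective emission temperature (TOA balance): σT_e⁴ = S(1−α)/4 = 24.06 W m^-2 → T_e = 143.5 K.
Surface balance with a leaky layer gives σT_s⁴ = σT_e⁴·2/(2−ε), so T_s = T_e·[2/(2−0.362)]^(1/4) = 150.9 K.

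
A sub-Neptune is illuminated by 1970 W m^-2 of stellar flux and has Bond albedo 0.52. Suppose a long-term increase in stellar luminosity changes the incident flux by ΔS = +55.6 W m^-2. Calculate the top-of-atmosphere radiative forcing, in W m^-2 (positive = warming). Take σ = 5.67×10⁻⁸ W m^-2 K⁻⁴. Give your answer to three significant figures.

6.67 W m^-2

ΔF = Δ[S(1−α)]/4 = (1−0.52)·+55.6/4 = 6.672 W m^-2.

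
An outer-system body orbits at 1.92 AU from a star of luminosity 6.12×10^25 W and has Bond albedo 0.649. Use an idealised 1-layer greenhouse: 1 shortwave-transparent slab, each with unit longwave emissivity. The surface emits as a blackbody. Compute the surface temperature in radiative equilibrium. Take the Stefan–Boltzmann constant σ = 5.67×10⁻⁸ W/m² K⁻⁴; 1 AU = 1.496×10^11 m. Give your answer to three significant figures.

d = 1.92 × 1.496×10^11 m = 2.872×10^11 m.
S = L/(4πd²) = 59.03 W/m².
OLR = S(1−α)/4 = 5.180 W/m²; the top layer radiates at T_e = 97.77 K.
With N = 1 opaque layers, T_s = (N+1)^(1/4)·T_e = 2^(1/4)·97.77 = 116.3 K.

116 K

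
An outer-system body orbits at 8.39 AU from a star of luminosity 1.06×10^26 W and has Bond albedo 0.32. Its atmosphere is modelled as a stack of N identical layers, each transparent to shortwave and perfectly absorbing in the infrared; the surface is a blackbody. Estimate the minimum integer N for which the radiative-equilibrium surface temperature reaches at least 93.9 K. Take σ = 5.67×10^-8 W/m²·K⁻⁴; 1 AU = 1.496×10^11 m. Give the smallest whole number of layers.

4

Orbital distance: d = 8.39 AU = 1.255×10^12 m.
S = L/(4πd²) = 5.354 W/m².
Top-of-atmosphere balance: σT_e⁴ = S(1−α)/4 = 0.9102 W/m² → T_e = 63.30 K.
T_s = (N+1)^(1/4)·T_e ≥ 93.9 K requires N+1 ≥ (T_s/T_e)⁴ = (93.9/63.30)⁴ = 4.843.
So N ≥ 3.843; the smallest integer is N = 4.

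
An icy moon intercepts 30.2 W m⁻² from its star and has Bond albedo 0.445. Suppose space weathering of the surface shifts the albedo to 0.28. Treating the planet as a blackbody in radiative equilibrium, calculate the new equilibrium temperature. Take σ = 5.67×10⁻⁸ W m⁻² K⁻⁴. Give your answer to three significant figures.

New equilibrium: T₂ = [(1−0.28)·30.20/(4σ)]^(1/4) = 98.95 K.

99.0 K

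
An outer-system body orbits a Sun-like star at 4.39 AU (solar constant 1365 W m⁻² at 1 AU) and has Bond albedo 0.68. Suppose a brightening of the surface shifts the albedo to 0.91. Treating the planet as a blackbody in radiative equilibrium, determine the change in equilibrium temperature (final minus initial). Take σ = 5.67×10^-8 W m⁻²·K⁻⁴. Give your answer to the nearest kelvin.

By the inverse-square law, S = 1365/4.39² = 70.83 W m⁻².
Before: T₁ = [70.83·0.32/(4σ)]^(1/4) = 99.98 K.
After:  T₂ = [70.83·0.09/(4σ)]^(1/4) = 72.81 K.
ΔT = T₂ − T₁ = -27.17 K.

-27 K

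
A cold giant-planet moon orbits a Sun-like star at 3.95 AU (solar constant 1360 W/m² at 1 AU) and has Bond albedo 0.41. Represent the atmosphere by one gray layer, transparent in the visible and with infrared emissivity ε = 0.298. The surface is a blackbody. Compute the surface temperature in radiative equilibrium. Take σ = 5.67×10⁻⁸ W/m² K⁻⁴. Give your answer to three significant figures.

128 K

Irradiance scales as 1/d², so S = 1360 W/m² × (1/3.95)² = 87.17 W/m².
The planet radiates to space at T_e = [S(1−α)/(4σ)]^(1/4) = 122.7 K.
The surface balance (absorbed SW + ε·downward IR = σT_s⁴) with T_a⁴ = T_s⁴/2 reduces to T_s = T_e·[2/(2−ε)]^¼ = 127.8 K.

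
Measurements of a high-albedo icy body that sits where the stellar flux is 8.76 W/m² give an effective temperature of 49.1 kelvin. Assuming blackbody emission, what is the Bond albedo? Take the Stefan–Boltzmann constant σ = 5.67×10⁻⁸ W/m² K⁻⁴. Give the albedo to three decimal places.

0.850

Rearranging the radiative balance, α = 1 − 4σT⁴/S.
4σT⁴ = 4·5.67×10⁻⁸·(49.1)⁴ = 1.318 W/m².
Hence α = 1 − 1.318/8.760 = 0.8495.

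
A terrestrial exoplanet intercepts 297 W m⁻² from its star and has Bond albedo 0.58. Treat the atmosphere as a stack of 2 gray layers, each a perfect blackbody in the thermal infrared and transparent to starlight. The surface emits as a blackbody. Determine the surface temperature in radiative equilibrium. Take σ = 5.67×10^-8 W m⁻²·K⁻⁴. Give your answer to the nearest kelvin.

202 kelvin

The effective emission temperature is T_e = [S(1−α)/(4σ)]^¼ = 153.1 K.
With N = 2 opaque layers, T_s = (N+1)^(1/4)·T_e = 3^(1/4)·153.1 = 201.5 K.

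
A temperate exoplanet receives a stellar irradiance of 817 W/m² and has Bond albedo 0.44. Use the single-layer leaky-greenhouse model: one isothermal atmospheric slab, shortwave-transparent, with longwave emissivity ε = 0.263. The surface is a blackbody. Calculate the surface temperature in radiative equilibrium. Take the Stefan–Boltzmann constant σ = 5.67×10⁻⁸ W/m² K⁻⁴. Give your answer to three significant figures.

220 K

The planet radiates to space at T_e = [S(1−α)/(4σ)]^(1/4) = 211.9 K.
Surface balance with a leaky layer gives σT_s⁴ = σT_e⁴·2/(2−ε), so T_s = T_e·[2/(2−0.263)]^(1/4) = 219.5 K.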